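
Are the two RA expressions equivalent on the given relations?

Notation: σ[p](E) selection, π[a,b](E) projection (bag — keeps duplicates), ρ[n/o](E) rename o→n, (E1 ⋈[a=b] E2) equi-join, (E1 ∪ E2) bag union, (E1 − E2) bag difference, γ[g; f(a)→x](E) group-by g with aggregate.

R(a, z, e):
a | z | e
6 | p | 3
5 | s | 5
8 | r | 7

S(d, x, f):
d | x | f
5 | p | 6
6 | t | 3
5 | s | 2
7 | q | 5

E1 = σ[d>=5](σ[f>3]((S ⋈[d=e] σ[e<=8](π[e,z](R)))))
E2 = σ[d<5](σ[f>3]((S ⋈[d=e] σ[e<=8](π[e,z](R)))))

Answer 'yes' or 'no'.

E1 row counts bottom-up:
  S → 4
  R → 3
  π[e,z](R) → 3
  σ[e<=8](π[e,z](R)) → 3
  (S ⋈[d=e] σ[e<=8](π[e,z](R))) → 3
  σ[f>3]((S ⋈[d=e] σ[e<=8](π[e,z](R)))) → 2
  σ[d>=5](σ[f>3]((S ⋈[d=e] σ[e<=8](π[e,z](R))))) → 2
E2 row counts bottom-up:
  S → 4
  R → 3
  π[e,z](R) → 3
  σ[e<=8](π[e,z](R)) → 3
  (S ⋈[d=e] σ[e<=8](π[e,z](R))) → 3
  σ[f>3]((S ⋈[d=e] σ[e<=8](π[e,z](R)))) → 2
  σ[d<5](σ[f>3]((S ⋈[d=e] σ[e<=8](π[e,z](R))))) → 0

E1 result:
d | x | f | e | z
5 | p | 6 | 5 | s
7 | q | 5 | 7 | r
E2 result:
d | x | f | e | z
(0 rows)
Witness: (7, 'q', 5, 7, 'r') appears 1× in E1 but 0× in E2.

no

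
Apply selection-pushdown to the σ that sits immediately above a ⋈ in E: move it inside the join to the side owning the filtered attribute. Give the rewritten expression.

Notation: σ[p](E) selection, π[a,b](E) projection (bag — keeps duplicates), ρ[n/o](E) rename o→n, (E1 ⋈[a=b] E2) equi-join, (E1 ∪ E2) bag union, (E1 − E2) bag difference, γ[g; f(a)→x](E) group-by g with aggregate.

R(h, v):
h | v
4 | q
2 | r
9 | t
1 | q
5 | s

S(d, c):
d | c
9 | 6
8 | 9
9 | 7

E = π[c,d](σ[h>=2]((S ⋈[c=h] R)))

σ filters on h, owned by the right side.
E' = π[c,d]((S ⋈[c=h] σ[h>=2](R)))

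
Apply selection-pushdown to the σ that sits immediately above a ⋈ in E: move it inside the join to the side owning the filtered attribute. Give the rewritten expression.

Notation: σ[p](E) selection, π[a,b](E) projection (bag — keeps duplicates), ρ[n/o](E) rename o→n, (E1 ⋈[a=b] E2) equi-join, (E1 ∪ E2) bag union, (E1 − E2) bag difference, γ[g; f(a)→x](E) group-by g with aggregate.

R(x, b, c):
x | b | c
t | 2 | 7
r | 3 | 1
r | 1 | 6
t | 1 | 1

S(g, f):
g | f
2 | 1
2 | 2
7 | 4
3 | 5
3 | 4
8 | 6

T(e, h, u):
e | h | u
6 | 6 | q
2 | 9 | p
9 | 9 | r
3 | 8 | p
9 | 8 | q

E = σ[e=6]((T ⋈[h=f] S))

σ filters on e, owned by the left side.
E' = (σ[e=6](T) ⋈[h=f] S)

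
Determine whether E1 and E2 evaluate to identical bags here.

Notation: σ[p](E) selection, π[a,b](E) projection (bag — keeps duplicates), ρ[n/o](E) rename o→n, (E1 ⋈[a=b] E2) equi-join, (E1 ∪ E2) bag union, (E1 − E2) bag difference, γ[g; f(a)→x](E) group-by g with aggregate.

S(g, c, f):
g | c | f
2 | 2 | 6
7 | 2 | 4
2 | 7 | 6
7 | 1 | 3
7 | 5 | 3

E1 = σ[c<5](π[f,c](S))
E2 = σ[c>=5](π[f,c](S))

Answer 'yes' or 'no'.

E1 row counts bottom-up:
  S → 5
  π[f,c](S) → 5
  σ[c<5](π[f,c](S)) → 3
E2 row counts bottom-up:
  S → 5
  π[f,c](S) → 5
  σ[c>=5](π[f,c](S)) → 2

E1 result:
f | c
3 | 1
4 | 2
6 | 2
E2 result:
f | c
3 | 5
6 | 7
Witness: (6, 7) appears 0× in E1 but 1× in E2.

no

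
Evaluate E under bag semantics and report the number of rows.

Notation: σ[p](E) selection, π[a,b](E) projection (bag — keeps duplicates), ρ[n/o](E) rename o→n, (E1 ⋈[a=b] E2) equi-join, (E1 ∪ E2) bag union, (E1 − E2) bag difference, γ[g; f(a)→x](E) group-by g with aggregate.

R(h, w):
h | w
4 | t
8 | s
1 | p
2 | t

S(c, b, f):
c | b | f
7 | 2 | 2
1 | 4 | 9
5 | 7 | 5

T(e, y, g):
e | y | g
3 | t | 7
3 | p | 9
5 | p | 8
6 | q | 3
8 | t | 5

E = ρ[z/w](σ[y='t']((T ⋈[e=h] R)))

Row counts bottom-up:
  T → 5
  R → 4
  (T ⋈[e=h] R) → 1
  σ[y='t']((T ⋈[e=h] R)) → 1
  ρ[z/w](σ[y='t']((T ⋈[e=h] R))) → 1

|E| = 1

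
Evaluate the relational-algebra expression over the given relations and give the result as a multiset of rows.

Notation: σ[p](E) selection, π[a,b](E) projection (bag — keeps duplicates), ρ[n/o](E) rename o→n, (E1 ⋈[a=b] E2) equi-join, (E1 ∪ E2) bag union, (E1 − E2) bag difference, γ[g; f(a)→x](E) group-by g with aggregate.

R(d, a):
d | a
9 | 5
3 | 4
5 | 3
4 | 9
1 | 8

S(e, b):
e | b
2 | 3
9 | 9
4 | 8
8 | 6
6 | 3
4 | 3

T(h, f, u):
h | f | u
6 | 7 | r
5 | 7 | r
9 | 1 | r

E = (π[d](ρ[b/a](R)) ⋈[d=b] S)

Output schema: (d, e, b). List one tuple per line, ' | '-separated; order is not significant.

Stepwise |·|:
  R → 5
  ρ[b/a](R) → 5
  π[d](ρ[b/a](R)) → 5
  S → 6
  (π[d](ρ[b/a](R)) ⋈[d=b] S) → 4

== RESULT ==
d | e | b
3 | 2 | 3
3 | 4 | 3
3 | 6 | 3
9 | 9 | 9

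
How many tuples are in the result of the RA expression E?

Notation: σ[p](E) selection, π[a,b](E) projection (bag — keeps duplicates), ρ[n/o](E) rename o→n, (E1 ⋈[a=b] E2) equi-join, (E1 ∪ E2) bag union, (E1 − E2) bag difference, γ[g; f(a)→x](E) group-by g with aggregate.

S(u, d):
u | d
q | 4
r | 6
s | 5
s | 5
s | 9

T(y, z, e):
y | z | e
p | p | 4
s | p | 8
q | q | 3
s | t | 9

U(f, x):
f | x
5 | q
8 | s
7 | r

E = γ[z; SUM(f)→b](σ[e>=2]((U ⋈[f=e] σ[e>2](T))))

Stepwise |·|:
  U → 3
  T → 4
  σ[e>2](T) → 4
  (U ⋈[f=e] σ[e>2](T)) → 1
  σ[e>=2]((U ⋈[f=e] σ[e>2](T))) → 1
  γ[z; SUM(f)→b](σ[e>=2]((U ⋈[f=e] σ[e>2](T)))) → 1

|E| = 1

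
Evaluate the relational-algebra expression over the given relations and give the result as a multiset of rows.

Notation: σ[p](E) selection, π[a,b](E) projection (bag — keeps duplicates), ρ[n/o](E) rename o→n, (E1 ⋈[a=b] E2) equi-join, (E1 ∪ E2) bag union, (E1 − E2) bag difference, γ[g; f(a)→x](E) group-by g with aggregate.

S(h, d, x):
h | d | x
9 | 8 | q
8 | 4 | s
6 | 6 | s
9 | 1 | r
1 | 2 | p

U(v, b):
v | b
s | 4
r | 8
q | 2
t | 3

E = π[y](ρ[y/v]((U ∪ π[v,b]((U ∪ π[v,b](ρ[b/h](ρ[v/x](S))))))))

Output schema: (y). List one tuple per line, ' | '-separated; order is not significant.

Row counts bottom-up:
  U → 4
  U → 4
  S → 5
  ρ[v/x](S) → 5
  ρ[b/h](ρ[v/x](S)) → 5
  π[v,b](ρ[b/h](ρ[v/x](S))) → 5
  (U ∪ π[v,b](ρ[b/h](ρ[v/x](S)))) → 9
  π[v,b]((U ∪ π[v,b](ρ[b/h](ρ[v/x](S))))) → 9
  (U ∪ π[v,b]((U ∪ π[v,b](ρ[b/h](ρ[v/x](S)))))) → 13
  ρ[y/v]((U ∪ π[v,b]((U ∪ π[v,b](ρ[b/h](ρ[v/x](S))))))) → 13
  π[y](ρ[y/v]((U ∪ π[v,b]((U ∪ π[v,b](ρ[b/h](ρ[v/x](S)))))))) → 13

== RESULT ==
y
p
q
q
q
r
r
r
s
s
s
s
t
t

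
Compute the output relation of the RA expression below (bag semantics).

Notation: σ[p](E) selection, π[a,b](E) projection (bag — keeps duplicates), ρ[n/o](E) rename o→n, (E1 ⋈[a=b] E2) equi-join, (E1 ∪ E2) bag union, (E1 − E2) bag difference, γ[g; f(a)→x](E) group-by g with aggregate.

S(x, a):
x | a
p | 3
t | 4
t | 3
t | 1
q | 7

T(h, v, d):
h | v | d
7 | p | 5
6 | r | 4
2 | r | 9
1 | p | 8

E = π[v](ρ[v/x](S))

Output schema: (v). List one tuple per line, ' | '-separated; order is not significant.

Per-node cardinality:
  S → 5
  ρ[v/x](S) → 5
  π[v](ρ[v/x](S)) → 5

== RESULT ==
v
p
q
t
t
t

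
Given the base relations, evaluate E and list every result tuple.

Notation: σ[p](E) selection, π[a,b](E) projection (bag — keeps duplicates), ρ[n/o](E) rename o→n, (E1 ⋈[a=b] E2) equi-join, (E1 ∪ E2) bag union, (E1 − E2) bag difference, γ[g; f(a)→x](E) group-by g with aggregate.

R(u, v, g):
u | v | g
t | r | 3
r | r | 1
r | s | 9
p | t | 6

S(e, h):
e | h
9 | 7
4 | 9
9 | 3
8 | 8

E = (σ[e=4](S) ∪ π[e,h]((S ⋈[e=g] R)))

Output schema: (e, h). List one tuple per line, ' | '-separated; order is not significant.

Per-node cardinality:
  S → 4
  σ[e=4](S) → 1
  S → 4
  R → 4
  (S ⋈[e=g] R) → 2
  π[e,h]((S ⋈[e=g] R)) → 2
  (σ[e=4](S) ∪ π[e,h]((S ⋈[e=g] R))) → 3

== RESULT ==
e | h
4 | 9
9 | 3
9 | 7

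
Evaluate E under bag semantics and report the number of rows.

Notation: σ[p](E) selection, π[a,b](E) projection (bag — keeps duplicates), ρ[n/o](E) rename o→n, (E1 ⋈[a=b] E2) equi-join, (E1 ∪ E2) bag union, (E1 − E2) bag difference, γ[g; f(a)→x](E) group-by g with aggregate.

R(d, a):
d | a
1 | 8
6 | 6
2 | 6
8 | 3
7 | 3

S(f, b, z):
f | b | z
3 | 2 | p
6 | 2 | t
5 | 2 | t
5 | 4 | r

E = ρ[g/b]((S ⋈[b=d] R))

Row counts bottom-up:
  S → 4
  R → 5
  (S ⋈[b=d] R) → 3
  ρ[g/b]((S ⋈[b=d] R)) → 3

|E| = 3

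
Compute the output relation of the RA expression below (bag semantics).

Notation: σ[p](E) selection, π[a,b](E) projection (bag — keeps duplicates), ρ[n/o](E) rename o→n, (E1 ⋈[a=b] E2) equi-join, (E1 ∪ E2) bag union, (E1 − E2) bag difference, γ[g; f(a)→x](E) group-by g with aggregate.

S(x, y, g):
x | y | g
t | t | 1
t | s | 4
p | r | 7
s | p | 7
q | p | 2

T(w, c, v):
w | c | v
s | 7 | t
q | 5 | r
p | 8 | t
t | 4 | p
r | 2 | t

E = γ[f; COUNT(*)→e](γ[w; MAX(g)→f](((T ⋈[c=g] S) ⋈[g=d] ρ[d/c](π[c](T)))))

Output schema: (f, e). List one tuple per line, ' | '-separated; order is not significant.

Stepwise |·|:
  T → 5
  S → 5
  (T ⋈[c=g] S) → 4
  T → 5
  π[c](T) → 5
  ρ[d/c](π[c](T)) → 5
  ((T ⋈[c=g] S) ⋈[g=d] ρ[d/c](π[c](T))) → 4
  γ[w; MAX(g)→f](((T ⋈[c=g] S) ⋈[g=d] ρ[d/c](π[c](T)))) → 3
  γ[f; COUNT(*)→e](γ[w; MAX(g)→f](((T ⋈[c=g] S) ⋈[g=d] ρ[d/c](π[c](T))))) → 3

== RESULT ==
f | e
2 | 1
4 | 1
7 | 1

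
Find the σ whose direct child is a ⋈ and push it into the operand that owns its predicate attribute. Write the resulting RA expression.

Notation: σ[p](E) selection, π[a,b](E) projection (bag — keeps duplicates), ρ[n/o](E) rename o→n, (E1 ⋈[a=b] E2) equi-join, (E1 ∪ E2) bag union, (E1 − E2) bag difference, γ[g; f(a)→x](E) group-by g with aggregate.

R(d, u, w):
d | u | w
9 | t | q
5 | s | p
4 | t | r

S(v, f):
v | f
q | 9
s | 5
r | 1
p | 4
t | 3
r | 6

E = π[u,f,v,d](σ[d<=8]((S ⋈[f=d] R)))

σ filters on d, owned by the right side.
E' = π[u,f,v,d]((S ⋈[f=d] σ[d<=8](R)))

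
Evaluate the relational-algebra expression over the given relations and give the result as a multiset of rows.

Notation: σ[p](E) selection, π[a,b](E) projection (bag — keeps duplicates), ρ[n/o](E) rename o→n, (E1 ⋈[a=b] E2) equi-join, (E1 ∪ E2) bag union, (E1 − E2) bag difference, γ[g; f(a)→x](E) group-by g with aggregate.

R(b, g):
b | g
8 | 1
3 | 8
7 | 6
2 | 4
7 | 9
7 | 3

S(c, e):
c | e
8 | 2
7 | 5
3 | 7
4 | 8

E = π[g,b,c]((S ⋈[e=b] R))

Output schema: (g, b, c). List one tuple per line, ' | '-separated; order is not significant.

Stepwise |·|:
  S → 4
  R → 6
  (S ⋈[e=b] R) → 5
  π[g,b,c]((S ⋈[e=b] R)) → 5

== RESULT ==
g | b | c
1 | 8 | 4
3 | 7 | 3
4 | 2 | 8
6 | 7 | 3
9 | 7 | 3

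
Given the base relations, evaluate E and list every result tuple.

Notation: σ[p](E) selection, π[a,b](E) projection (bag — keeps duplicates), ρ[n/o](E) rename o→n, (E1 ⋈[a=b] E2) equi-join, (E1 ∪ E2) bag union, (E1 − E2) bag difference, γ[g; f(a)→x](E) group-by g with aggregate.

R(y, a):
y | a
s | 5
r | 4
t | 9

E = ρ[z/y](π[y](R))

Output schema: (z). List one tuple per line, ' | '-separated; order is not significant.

Stepwise |·|:
  R → 3
  π[y](R) → 3
  ρ[z/y](π[y](R)) → 3

== RESULT ==
z
r
s
t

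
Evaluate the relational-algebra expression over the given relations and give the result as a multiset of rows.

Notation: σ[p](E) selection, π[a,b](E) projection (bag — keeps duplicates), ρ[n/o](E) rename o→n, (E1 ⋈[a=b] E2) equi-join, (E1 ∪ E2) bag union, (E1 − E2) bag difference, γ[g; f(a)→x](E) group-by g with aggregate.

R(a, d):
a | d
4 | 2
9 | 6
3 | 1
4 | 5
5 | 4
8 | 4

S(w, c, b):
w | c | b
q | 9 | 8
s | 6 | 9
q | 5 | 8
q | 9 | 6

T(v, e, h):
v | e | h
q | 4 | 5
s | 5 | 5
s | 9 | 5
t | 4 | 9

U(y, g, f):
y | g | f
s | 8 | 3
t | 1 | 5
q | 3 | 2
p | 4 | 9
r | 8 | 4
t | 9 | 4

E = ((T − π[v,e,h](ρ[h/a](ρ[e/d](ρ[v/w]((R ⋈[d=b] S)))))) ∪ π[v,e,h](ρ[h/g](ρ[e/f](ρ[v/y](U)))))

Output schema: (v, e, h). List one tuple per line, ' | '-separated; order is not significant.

Subexpression sizes:
  T → 4
  R → 6
  S → 4
  (R ⋈[d=b] S) → 1
  ρ[v/w]((R ⋈[d=b] S)) → 1
  ρ[e/d](ρ[v/w]((R ⋈[d=b] S))) → 1
  ρ[h/a](ρ[e/d](ρ[v/w]((R ⋈[d=b] S)))) → 1
  π[v,e,h](ρ[h/a](ρ[e/d](ρ[v/w]((R ⋈[d=b] S))))) → 1
  (T − π[v,e,h](ρ[h/a](ρ[e/d](ρ[v/w]((R ⋈[d=b] S)))))) → 4
  U → 6
  ρ[v/y](U) → 6
  ρ[e/f](ρ[v/y](U)) → 6
  ρ[h/g](ρ[e/f](ρ[v/y](U))) → 6
  π[v,e,h](ρ[h/g](ρ[e/f](ρ[v/y](U)))) → 6
  ((T − π[v,e,h](ρ[h/a](ρ[e/d](ρ[v/w]((R ⋈[d=b] S)))))) ∪ π[v,e,h](ρ[h/g](ρ[e/f](ρ[v/y](U))))) → 10

== RESULT ==
v | e | h
p | 9 | 4
q | 2 | 3
q | 4 | 5
r | 4 | 8
s | 3 | 8
s | 5 | 5
s | 9 | 5
t | 4 | 9
t | 4 | 9
t | 5 | 1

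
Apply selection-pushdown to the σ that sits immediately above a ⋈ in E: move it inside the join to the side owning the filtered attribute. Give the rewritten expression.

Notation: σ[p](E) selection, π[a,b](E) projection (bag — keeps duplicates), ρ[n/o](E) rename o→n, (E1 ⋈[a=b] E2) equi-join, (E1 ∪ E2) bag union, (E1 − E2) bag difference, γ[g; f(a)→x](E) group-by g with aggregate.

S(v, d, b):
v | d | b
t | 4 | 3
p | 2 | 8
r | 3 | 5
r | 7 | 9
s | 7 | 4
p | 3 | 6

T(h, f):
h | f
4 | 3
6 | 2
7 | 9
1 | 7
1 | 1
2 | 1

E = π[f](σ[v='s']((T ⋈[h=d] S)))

σ filters on v, owned by the right side.
E' = π[f]((T ⋈[h=d] σ[v='s'](S)))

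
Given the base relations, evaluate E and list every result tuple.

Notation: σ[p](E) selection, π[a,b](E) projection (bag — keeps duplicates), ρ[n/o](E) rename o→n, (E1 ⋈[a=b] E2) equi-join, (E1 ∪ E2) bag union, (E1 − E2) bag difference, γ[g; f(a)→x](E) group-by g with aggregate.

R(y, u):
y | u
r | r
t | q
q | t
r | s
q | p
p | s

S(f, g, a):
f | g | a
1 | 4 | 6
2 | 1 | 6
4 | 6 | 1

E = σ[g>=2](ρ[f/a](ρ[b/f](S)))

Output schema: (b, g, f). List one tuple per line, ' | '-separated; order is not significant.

Subexpression sizes:
  S → 3
  ρ[b/f](S) → 3
  ρ[f/a](ρ[b/f](S)) → 3
  σ[g>=2](ρ[f/a](ρ[b/f](S))) → 2

== RESULT ==
b | g | f
1 | 4 | 6
4 | 6 | 1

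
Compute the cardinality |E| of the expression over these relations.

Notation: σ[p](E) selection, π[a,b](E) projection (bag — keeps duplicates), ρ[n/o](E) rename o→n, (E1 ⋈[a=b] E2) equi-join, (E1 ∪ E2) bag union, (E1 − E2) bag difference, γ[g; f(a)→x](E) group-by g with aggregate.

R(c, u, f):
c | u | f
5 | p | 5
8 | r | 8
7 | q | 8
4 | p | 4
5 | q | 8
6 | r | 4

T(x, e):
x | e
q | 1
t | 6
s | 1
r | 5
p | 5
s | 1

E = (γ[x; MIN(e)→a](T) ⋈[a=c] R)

Per-node cardinality:
  T → 6
  γ[x; MIN(e)→a](T) → 5
  R → 6
  (γ[x; MIN(e)→a](T) ⋈[a=c] R) → 5

|E| = 5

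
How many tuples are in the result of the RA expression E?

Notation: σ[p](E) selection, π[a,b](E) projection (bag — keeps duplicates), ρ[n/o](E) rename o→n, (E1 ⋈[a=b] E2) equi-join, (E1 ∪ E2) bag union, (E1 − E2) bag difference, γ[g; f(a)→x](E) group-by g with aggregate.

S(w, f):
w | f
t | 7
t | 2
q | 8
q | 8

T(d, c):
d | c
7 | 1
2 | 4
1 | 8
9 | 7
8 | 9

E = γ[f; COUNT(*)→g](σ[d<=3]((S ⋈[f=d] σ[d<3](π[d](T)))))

Row counts bottom-up:
  S → 4
  T → 5
  π[d](T) → 5
  σ[d<3](π[d](T)) → 2
  (S ⋈[f=d] σ[d<3](π[d](T))) → 1
  σ[d<=3]((S ⋈[f=d] σ[d<3](π[d](T)))) → 1
  γ[f; COUNT(*)→g](σ[d<=3]((S ⋈[f=d] σ[d<3](π[d](T))))) → 1

|E| = 1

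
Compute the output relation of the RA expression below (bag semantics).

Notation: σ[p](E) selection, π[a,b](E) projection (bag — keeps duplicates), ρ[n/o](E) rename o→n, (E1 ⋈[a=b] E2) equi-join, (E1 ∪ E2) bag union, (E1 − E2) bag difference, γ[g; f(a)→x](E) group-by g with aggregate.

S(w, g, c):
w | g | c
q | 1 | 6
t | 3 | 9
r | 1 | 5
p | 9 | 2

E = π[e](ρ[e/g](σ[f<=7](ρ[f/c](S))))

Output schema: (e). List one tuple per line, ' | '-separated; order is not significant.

Subexpression sizes:
  S → 4
  ρ[f/c](S) → 4
  σ[f<=7](ρ[f/c](S)) → 3
  ρ[e/g](σ[f<=7](ρ[f/c](S))) → 3
  π[e](ρ[e/g](σ[f<=7](ρ[f/c](S)))) → 3

== RESULT ==
e
1
1
9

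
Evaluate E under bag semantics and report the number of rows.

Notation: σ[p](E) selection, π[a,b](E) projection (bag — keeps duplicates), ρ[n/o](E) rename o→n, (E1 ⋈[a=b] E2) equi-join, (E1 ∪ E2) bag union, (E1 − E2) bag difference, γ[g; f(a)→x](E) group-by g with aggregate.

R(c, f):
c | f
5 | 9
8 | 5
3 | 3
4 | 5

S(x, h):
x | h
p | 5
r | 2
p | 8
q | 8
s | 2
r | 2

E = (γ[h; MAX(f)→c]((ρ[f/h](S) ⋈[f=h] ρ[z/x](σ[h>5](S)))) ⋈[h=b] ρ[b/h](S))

Row counts bottom-up:
  S → 6
  ρ[f/h](S) → 6
  S → 6
  σ[h>5](S) → 2
  ρ[z/x](σ[h>5](S)) → 2
  (ρ[f/h](S) ⋈[f=h] ρ[z/x](σ[h>5](S))) → 4
  γ[h; MAX(f)→c]((ρ[f/h](S) ⋈[f=h] ρ[z/x](σ[h>5](S)))) → 1
  S → 6
  ρ[b/h](S) → 6
  (γ[h; MAX(f)→c]((ρ[f/h](S) ⋈[f=h] ρ[z/x](σ[h>5](S)))) ⋈[h=b] ρ[b/h](S)) → 2

|E| = 2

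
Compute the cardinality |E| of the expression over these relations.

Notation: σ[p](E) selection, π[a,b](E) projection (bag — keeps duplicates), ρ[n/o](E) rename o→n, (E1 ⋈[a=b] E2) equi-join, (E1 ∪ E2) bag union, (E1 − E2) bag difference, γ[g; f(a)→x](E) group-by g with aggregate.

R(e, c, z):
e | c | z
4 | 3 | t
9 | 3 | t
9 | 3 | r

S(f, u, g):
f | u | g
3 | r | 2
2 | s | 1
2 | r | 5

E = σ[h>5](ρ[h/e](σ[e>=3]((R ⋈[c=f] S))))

Row counts bottom-up:
  R → 3
  S → 3
  (R ⋈[c=f] S) → 3
  σ[e>=3]((R ⋈[c=f] S)) → 3
  ρ[h/e](σ[e>=3]((R ⋈[c=f] S))) → 3
  σ[h>5](ρ[h/e](σ[e>=3]((R ⋈[c=f] S)))) → 2

|E| = 2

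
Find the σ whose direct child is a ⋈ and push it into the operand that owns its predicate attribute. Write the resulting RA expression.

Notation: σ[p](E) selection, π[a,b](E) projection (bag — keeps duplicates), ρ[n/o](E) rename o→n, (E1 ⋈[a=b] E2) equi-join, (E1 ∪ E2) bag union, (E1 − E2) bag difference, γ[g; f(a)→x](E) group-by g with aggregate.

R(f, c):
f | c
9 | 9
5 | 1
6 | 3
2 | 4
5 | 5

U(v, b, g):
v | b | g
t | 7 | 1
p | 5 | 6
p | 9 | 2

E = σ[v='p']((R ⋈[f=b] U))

σ filters on v, owned by the right side.
E' = (R ⋈[f=b] σ[v='p'](U))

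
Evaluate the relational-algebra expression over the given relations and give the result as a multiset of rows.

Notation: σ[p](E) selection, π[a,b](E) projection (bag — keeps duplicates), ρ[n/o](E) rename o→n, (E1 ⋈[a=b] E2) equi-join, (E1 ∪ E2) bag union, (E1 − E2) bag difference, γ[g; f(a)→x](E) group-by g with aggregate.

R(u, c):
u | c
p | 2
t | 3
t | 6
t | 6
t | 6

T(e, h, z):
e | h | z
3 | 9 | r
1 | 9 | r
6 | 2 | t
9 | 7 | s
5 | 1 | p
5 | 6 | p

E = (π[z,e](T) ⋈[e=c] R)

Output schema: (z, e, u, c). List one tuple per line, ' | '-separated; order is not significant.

Per-node cardinality:
  T → 6
  π[z,e](T) → 6
  R → 5
  (π[z,e](T) ⋈[e=c] R) → 4

== RESULT ==
z | e | u | c
r | 3 | t | 3
t | 6 | t | 6
t | 6 | t | 6
t | 6 | t | 6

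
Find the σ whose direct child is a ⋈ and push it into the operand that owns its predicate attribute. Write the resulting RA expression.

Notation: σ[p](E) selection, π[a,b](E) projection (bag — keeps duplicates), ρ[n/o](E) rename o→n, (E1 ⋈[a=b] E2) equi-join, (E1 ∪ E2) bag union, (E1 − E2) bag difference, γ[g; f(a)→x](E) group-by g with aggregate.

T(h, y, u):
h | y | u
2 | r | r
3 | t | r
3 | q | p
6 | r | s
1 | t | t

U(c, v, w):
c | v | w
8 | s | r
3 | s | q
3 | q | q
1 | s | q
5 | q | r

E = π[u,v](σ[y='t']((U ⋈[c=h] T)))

σ filters on y, owned by the right side.
E' = π[u,v]((U ⋈[c=h] σ[y='t'](T)))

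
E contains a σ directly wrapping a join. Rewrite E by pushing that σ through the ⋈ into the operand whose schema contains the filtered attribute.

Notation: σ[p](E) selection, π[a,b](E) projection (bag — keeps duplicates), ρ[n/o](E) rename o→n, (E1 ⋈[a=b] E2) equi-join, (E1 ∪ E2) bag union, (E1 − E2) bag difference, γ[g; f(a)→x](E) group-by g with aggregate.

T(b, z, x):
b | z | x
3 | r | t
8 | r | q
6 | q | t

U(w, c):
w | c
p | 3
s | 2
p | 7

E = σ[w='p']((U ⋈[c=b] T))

σ filters on w, owned by the left side.
E' = (σ[w='p'](U) ⋈[c=b] T)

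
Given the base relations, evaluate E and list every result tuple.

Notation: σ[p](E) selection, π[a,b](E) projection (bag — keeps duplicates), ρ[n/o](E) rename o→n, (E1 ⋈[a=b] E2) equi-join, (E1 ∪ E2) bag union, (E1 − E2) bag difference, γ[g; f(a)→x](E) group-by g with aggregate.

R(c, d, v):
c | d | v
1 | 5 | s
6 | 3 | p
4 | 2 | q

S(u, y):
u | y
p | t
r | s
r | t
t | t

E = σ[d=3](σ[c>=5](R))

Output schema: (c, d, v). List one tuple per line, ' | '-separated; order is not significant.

Row counts bottom-up:
  R → 3
  σ[c>=5](R) → 1
  σ[d=3](σ[c>=5](R)) → 1

== RESULT ==
c | d | v
6 | 3 | p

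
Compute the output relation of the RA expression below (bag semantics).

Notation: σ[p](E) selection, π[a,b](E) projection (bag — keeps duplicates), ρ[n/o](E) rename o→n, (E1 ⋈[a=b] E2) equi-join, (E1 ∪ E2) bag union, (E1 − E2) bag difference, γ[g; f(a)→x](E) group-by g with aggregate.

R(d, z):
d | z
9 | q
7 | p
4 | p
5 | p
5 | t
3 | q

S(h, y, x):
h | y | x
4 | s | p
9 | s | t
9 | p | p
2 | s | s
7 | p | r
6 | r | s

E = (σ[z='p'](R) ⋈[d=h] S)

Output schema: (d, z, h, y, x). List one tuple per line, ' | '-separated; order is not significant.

Per-node cardinality:
  R → 6
  σ[z='p'](R) → 3
  S → 6
  (σ[z='p'](R) ⋈[d=h] S) → 2

== RESULT ==
d | z | h | y | x
4 | p | 4 | s | p
7 | p | 7 | p | r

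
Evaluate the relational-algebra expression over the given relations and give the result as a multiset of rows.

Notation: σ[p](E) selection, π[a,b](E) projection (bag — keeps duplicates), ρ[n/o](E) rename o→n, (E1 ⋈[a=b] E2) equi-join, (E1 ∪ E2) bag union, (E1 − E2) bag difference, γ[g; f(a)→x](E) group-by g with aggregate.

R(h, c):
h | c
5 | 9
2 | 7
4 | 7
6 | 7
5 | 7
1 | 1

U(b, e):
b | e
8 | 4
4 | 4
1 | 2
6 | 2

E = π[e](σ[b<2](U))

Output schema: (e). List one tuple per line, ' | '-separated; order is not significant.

Subexpression sizes:
  U → 4
  σ[b<2](U) → 1
  π[e](σ[b<2](U)) → 1

== RESULT ==
e
2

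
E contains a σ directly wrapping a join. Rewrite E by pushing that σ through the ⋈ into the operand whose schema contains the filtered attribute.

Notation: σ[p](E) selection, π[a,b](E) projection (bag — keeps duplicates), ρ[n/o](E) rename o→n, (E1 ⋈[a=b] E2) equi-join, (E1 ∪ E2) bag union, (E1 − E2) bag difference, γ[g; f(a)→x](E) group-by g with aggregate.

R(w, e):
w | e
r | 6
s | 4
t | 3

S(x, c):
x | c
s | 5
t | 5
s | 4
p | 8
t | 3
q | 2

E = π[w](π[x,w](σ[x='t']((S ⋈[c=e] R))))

σ filters on x, owned by the left side.
E' = π[w](π[x,w]((σ[x='t'](S) ⋈[c=e] R)))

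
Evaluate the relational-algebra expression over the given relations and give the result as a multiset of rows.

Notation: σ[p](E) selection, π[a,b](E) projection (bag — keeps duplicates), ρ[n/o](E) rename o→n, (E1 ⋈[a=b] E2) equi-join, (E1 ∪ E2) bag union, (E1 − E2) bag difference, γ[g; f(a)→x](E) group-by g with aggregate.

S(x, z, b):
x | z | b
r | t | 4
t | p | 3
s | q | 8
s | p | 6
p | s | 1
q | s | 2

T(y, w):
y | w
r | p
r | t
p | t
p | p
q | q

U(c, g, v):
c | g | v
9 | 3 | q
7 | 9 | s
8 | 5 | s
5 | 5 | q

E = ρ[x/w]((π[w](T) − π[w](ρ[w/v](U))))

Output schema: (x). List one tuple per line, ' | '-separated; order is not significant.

Stepwise |·|:
  T → 5
  π[w](T) → 5
  U → 4
  ρ[w/v](U) → 4
  π[w](ρ[w/v](U)) → 4
  (π[w](T) − π[w](ρ[w/v](U))) → 4
  ρ[x/w]((π[w](T) − π[w](ρ[w/v](U)))) → 4

== RESULT ==
x
p
p
t
t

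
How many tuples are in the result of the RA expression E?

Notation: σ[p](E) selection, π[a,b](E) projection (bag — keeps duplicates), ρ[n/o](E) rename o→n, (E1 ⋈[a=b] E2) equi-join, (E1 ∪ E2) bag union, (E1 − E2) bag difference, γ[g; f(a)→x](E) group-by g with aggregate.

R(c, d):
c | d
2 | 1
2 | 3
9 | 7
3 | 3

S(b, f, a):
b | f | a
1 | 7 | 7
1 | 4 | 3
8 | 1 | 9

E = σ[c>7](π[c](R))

Subexpression sizes:
  R → 4
  π[c](R) → 4
  σ[c>7](π[c](R)) → 1

|E| = 1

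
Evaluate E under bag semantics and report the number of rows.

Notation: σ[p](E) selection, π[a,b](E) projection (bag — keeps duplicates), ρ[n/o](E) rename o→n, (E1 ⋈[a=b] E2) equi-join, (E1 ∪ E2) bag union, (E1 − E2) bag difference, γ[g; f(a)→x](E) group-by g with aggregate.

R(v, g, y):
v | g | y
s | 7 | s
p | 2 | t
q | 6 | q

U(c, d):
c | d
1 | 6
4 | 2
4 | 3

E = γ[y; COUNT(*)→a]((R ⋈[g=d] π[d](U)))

Stepwise |·|:
  R → 3
  U → 3
  π[d](U) → 3
  (R ⋈[g=d] π[d](U)) → 2
  γ[y; COUNT(*)→a]((R ⋈[g=d] π[d](U))) → 2

|E| = 2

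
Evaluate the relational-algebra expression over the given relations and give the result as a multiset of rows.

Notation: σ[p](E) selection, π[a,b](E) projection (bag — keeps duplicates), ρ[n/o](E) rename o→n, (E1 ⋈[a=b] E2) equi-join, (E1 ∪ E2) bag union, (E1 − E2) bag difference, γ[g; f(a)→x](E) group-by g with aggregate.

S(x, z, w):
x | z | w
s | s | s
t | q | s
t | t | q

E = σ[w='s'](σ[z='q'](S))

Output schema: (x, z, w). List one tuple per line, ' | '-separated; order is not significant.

Row counts bottom-up:
  S → 3
  σ[z='q'](S) → 1
  σ[w='s'](σ[z='q'](S)) → 1

== RESULT ==
x | z | w
t | q | s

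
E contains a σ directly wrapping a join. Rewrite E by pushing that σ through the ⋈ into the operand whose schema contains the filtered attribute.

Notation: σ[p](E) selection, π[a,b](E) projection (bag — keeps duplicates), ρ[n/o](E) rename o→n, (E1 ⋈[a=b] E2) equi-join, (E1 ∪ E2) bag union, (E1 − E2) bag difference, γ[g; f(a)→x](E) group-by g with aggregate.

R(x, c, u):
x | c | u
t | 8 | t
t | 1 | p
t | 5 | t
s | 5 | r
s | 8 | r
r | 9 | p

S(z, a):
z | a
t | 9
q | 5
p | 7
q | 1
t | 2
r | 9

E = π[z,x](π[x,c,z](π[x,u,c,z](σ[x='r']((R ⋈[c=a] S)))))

σ filters on x, owned by the left side.
E' = π[z,x](π[x,c,z](π[x,u,c,z]((σ[x='r'](R) ⋈[c=a] S))))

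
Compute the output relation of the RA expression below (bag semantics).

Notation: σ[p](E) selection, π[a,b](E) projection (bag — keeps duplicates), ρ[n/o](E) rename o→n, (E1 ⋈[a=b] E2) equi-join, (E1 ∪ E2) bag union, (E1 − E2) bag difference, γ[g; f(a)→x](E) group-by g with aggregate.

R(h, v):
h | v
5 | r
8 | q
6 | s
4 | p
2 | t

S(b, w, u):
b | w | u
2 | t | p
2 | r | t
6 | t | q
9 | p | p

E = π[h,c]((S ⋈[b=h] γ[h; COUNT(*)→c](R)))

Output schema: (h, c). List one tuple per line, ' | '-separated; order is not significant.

Row counts bottom-up:
  S → 4
  R → 5
  γ[h; COUNT(*)→c](R) → 5
  (S ⋈[b=h] γ[h; COUNT(*)→c](R)) → 3
  π[h,c]((S ⋈[b=h] γ[h; COUNT(*)→c](R))) → 3

== RESULT ==
h | c
2 | 1
2 | 1
6 | 1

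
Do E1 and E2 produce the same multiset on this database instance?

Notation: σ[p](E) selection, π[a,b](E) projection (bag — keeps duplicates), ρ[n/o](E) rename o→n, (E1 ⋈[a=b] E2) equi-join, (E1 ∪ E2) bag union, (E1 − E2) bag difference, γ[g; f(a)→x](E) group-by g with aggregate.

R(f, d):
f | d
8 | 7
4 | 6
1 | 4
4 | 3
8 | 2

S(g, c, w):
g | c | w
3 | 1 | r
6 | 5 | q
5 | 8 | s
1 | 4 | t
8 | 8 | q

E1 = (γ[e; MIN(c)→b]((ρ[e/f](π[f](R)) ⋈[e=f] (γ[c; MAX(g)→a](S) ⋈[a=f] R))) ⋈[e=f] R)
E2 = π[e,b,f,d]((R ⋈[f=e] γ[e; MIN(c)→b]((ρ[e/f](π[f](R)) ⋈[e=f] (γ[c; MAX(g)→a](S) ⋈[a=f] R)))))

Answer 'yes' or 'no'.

E1 per-node cardinality:
  R → 5
  π[f](R) → 5
  ρ[e/f](π[f](R)) → 5
  S → 5
  γ[c; MAX(g)→a](S) → 4
  R → 5
  (γ[c; MAX(g)→a](S) ⋈[a=f] R) → 3
  (ρ[e/f](π[f](R)) ⋈[e=f] (γ[c; MAX(g)→a](S) ⋈[a=f] R)) → 5
  γ[e; MIN(c)→b]((ρ[e/f](π[f](R)) ⋈[e=f] (γ[c; MAX(g)→a](S) ⋈[a=f] R))) → 2
  R → 5
  (γ[e; MIN(c)→b]((ρ[e/f](π[f](R)) ⋈[e=f] (γ[c; MAX(g)→a](S) ⋈[a=f] R))) ⋈[e=f] R) → 3
E2 per-node cardinality:
  R → 5
  R → 5
  π[f](R) → 5
  ρ[e/f](π[f](R)) → 5
  S → 5
  γ[c; MAX(g)→a](S) → 4
  R → 5
  (γ[c; MAX(g)→a](S) ⋈[a=f] R) → 3
  (ρ[e/f](π[f](R)) ⋈[e=f] (γ[c; MAX(g)→a](S) ⋈[a=f] R)) → 5
  γ[e; MIN(c)→b]((ρ[e/f](π[f](R)) ⋈[e=f] (γ[c; MAX(g)→a](S) ⋈[a=f] R))) → 2
  (R ⋈[f=e] γ[e; MIN(c)→b]((ρ[e/f](π[f](R)) ⋈[e=f] (γ[c; MAX(g)→a](S) ⋈[a=f] R)))) → 3
  π[e,b,f,d]((R ⋈[f=e] γ[e; MIN(c)→b]((ρ[e/f](π[f](R)) ⋈[e=f] (γ[c; MAX(g)→a](S) ⋈[a=f] R))))) → 3

E1 and E2 produce the same multiset:
e | b | f | d
1 | 4 | 1 | 4
8 | 8 | 8 | 2
8 | 8 | 8 | 7

yes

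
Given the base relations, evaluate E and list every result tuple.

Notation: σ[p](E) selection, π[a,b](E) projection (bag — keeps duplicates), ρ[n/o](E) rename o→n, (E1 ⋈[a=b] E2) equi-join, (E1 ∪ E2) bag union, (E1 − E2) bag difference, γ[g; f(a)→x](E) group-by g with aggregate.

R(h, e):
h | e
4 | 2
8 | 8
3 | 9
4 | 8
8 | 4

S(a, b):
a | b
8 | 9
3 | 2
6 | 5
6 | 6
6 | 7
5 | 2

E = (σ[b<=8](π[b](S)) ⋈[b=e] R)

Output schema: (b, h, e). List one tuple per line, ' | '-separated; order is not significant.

Subexpression sizes:
  S → 6
  π[b](S) → 6
  σ[b<=8](π[b](S)) → 5
  R → 5
  (σ[b<=8](π[b](S)) ⋈[b=e] R) → 2

== RESULT ==
b | h | e
2 | 4 | 2
2 | 4 | 2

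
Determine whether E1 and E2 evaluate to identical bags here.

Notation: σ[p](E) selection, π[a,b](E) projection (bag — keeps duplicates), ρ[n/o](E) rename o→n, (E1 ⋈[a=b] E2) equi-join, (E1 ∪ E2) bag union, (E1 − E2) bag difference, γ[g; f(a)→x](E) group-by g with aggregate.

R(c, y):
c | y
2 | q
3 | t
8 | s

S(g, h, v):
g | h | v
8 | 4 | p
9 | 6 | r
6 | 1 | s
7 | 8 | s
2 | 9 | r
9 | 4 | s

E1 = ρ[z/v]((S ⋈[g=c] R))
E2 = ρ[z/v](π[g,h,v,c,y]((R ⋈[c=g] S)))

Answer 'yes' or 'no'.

E1 subexpression sizes:
  S → 6
  R → 3
  (S ⋈[g=c] R) → 2
  ρ[z/v]((S ⋈[g=c] R)) → 2
E2 subexpression sizes:
  R → 3
  S → 6
  (R ⋈[c=g] S) → 2
  π[g,h,v,c,y]((R ⋈[c=g] S)) → 2
  ρ[z/v](π[g,h,v,c,y]((R ⋈[c=g] S))) → 2

E1 and E2 produce the same multiset:
g | h | z | c | y
2 | 9 | r | 2 | q
8 | 4 | p | 8 | s

yes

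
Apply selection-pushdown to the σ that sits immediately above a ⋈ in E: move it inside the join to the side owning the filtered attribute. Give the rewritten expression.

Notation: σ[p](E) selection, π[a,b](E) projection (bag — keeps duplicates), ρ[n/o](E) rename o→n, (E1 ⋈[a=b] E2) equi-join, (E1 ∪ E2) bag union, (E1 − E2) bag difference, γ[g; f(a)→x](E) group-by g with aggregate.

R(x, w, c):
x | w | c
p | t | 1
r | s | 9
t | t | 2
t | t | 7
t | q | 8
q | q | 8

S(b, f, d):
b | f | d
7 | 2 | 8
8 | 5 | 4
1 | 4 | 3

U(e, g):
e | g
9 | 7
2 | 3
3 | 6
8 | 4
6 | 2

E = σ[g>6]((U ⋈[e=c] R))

σ filters on g, owned by the left side.
E' = (σ[g>6](U) ⋈[e=c] R)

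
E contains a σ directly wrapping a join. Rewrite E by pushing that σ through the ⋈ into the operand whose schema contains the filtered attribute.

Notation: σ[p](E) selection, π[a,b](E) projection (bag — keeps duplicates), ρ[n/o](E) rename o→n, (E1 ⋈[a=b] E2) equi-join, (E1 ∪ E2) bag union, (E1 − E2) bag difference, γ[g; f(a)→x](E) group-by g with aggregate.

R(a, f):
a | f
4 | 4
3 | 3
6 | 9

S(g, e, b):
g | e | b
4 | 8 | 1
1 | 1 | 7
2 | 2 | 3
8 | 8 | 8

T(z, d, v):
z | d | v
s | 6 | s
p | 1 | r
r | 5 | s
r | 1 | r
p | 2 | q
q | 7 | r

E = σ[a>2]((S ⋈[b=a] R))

σ filters on a, owned by the right side.
E' = (S ⋈[b=a] σ[a>2](R))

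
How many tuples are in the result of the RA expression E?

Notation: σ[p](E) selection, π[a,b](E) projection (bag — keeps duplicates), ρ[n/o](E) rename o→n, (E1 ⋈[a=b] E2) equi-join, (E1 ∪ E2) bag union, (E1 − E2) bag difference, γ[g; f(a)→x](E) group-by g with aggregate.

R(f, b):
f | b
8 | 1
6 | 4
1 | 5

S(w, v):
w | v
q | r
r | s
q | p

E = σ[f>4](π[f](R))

Stepwise |·|:
  R → 3
  π[f](R) → 3
  σ[f>4](π[f](R)) → 2

|E| = 2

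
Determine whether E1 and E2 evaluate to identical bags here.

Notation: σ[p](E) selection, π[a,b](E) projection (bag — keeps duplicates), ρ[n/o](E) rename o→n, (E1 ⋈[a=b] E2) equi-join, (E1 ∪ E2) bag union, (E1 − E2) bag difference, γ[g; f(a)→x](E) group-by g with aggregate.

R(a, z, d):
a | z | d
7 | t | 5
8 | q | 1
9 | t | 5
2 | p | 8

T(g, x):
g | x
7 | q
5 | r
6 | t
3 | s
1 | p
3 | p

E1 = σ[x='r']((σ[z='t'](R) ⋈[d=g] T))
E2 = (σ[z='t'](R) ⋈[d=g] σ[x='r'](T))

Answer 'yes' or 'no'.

E1 subexpression sizes:
  R → 4
  σ[z='t'](R) → 2
  T → 6
  (σ[z='t'](R) ⋈[d=g] T) → 2
  σ[x='r']((σ[z='t'](R) ⋈[d=g] T)) → 2
E2 subexpression sizes:
  R → 4
  σ[z='t'](R) → 2
  T → 6
  σ[x='r'](T) → 1
  (σ[z='t'](R) ⋈[d=g] σ[x='r'](T)) → 2

E1 and E2 produce the same multiset:
a | z | d | g | x
7 | t | 5 | 5 | r
9 | t | 5 | 5 | r

yes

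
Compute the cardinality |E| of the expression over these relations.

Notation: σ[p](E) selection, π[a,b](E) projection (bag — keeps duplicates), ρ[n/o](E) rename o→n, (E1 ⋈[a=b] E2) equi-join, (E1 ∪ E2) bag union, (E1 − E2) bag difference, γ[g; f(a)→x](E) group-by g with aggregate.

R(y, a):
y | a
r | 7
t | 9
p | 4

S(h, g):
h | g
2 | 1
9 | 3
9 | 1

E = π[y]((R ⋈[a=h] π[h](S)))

Subexpression sizes:
  R → 3
  S → 3
  π[h](S) → 3
  (R ⋈[a=h] π[h](S)) → 2
  π[y]((R ⋈[a=h] π[h](S))) → 2

|E| = 2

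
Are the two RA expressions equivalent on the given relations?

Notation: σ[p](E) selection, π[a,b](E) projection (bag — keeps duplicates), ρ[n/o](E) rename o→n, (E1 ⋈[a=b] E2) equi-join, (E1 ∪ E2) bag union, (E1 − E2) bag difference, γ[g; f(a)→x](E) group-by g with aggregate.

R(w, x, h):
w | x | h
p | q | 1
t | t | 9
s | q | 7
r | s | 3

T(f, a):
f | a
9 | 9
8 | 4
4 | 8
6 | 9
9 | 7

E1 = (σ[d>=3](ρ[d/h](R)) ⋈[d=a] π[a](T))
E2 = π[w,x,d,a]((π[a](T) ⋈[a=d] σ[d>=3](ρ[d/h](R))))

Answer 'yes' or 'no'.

E1 subexpression sizes:
  R → 4
  ρ[d/h](R) → 4
  σ[d>=3](ρ[d/h](R)) → 3
  T → 5
  π[a](T) → 5
  (σ[d>=3](ρ[d/h](R)) ⋈[d=a] π[a](T)) → 3
E2 subexpression sizes:
  T → 5
  π[a](T) → 5
  R → 4
  ρ[d/h](R) → 4
  σ[d>=3](ρ[d/h](R)) → 3
  (π[a](T) ⋈[a=d] σ[d>=3](ρ[d/h](R))) → 3
  π[w,x,d,a]((π[a](T) ⋈[a=d] σ[d>=3](ρ[d/h](R)))) → 3

E1 and E2 produce the same multiset:
w | x | d | a
s | q | 7 | 7
t | t | 9 | 9
t | t | 9 | 9

yes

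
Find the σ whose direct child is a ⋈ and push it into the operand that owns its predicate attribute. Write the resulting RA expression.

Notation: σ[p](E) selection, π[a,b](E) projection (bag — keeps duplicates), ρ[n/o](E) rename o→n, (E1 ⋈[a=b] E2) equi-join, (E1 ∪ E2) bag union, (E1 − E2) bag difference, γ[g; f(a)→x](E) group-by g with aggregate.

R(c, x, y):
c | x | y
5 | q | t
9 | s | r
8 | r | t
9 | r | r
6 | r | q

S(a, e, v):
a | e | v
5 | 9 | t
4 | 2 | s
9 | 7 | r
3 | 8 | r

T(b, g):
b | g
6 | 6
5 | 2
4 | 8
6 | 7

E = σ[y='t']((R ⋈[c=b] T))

σ filters on y, owned by the left side.
E' = (σ[y='t'](R) ⋈[c=b] T)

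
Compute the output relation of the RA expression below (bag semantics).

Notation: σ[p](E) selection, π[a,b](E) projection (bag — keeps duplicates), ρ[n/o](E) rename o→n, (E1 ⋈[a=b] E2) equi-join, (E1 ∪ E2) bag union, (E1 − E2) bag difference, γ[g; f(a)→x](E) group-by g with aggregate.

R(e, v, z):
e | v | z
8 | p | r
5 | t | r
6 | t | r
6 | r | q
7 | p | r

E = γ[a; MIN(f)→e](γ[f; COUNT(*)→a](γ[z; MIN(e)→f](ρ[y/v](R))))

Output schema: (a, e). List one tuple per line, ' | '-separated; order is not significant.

Per-node cardinality:
  R → 5
  ρ[y/v](R) → 5
  γ[z; MIN(e)→f](ρ[y/v](R)) → 2
  γ[f; COUNT(*)→a](γ[z; MIN(e)→f](ρ[y/v](R))) → 2
  γ[a; MIN(f)→e](γ[f; COUNT(*)→a](γ[z; MIN(e)→f](ρ[y/v](R)))) → 1

== RESULT ==
a | e
1 | 5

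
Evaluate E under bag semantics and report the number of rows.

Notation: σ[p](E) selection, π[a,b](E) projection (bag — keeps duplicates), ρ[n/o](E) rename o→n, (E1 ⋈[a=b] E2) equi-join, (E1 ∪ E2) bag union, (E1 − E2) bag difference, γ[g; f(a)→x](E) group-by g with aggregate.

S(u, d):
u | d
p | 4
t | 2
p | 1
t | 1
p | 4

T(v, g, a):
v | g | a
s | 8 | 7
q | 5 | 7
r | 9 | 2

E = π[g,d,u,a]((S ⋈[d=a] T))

Stepwise |·|:
  S → 5
  T → 3
  (S ⋈[d=a] T) → 1
  π[g,d,u,a]((S ⋈[d=a] T)) → 1

|E| = 1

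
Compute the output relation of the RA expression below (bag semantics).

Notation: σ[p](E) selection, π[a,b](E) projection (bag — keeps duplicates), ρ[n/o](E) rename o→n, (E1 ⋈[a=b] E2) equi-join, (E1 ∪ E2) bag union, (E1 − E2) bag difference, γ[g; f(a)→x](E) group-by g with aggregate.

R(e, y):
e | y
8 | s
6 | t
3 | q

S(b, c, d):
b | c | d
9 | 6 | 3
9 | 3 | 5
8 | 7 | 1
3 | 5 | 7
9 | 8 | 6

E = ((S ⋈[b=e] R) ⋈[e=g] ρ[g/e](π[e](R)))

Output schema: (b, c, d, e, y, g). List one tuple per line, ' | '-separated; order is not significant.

Per-node cardinality:
  S → 5
  R → 3
  (S ⋈[b=e] R) → 2
  R → 3
  π[e](R) → 3
  ρ[g/e](π[e](R)) → 3
  ((S ⋈[b=e] R) ⋈[e=g] ρ[g/e](π[e](R))) → 2

== RESULT ==
b | c | d | e | y | g
3 | 5 | 7 | 3 | q | 3
8 | 7 | 1 | 8 | s | 8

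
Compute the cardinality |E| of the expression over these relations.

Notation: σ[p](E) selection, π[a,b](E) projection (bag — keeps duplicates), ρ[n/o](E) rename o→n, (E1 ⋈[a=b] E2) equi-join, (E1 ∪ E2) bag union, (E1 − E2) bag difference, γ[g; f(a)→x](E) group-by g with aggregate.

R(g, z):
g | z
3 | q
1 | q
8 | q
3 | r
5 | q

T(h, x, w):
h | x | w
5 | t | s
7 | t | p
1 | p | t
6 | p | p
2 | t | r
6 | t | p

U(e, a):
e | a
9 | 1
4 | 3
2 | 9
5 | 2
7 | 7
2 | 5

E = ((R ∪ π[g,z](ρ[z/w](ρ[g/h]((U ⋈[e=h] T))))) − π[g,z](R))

Per-node cardinality:
  R → 5
  U → 6
  T → 6
  (U ⋈[e=h] T) → 4
  ρ[g/h]((U ⋈[e=h] T)) → 4
  ρ[z/w](ρ[g/h]((U ⋈[e=h] T))) → 4
  π[g,z](ρ[z/w](ρ[g/h]((U ⋈[e=h] T)))) → 4
  (R ∪ π[g,z](ρ[z/w](ρ[g/h]((U ⋈[e=h] T))))) → 9
  R → 5
  π[g,z](R) → 5
  ((R ∪ π[g,z](ρ[z/w](ρ[g/h]((U ⋈[e=h] T))))) − π[g,z](R)) → 4

|E| = 4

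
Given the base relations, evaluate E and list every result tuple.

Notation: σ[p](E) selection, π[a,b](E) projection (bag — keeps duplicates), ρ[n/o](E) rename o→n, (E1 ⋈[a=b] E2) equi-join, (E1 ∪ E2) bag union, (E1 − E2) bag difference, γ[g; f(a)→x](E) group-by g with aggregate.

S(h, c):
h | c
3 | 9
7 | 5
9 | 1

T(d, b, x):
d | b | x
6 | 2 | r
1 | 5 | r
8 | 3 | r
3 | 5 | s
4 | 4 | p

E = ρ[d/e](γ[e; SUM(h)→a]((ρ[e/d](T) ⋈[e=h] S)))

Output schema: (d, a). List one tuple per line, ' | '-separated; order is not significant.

Stepwise |·|:
  T → 5
  ρ[e/d](T) → 5
  S → 3
  (ρ[e/d](T) ⋈[e=h] S) → 1
  γ[e; SUM(h)→a]((ρ[e/d](T) ⋈[e=h] S)) → 1
  ρ[d/e](γ[e; SUM(h)→a]((ρ[e/d](T) ⋈[e=h] S))) → 1

== RESULT ==
d | a
3 | 3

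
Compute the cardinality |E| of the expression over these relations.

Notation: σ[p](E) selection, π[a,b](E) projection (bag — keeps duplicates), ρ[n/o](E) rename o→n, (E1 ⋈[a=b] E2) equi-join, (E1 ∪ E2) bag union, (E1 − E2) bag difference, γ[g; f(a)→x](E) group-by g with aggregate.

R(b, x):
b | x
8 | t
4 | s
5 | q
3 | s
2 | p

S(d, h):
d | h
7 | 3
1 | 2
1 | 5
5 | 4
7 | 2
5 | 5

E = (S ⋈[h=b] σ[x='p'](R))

Subexpression sizes:
  S → 6
  R → 5
  σ[x='p'](R) → 1
  (S ⋈[h=b] σ[x='p'](R)) → 2

|E| = 2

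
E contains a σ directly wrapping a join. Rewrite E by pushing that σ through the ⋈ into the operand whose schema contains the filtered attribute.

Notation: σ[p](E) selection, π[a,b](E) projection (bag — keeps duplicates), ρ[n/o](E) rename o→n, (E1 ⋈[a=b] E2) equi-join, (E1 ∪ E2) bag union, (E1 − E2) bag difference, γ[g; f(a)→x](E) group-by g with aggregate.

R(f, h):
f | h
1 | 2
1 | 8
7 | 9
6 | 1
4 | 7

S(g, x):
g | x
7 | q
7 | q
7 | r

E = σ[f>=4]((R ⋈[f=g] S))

σ filters on f, owned by the left side.
E' = (σ[f>=4](R) ⋈[f=g] S)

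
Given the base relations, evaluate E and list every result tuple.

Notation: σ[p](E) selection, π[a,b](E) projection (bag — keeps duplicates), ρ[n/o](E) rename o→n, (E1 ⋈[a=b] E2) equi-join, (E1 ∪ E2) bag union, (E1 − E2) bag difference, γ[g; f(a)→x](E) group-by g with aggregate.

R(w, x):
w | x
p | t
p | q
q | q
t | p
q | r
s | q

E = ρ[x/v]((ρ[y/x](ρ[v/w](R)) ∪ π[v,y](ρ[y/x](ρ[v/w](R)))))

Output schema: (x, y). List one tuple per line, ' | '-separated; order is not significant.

Row counts bottom-up:
  R → 6
  ρ[v/w](R) → 6
  ρ[y/x](ρ[v/w](R)) → 6
  R → 6
  ρ[v/w](R) → 6
  ρ[y/x](ρ[v/w](R)) → 6
  π[v,y](ρ[y/x](ρ[v/w](R))) → 6
  (ρ[y/x](ρ[v/w](R)) ∪ π[v,y](ρ[y/x](ρ[v/w](R)))) → 12
  ρ[x/v]((ρ[y/x](ρ[v/w](R)) ∪ π[v,y](ρ[y/x](ρ[v/w](R))))) → 12

== RESULT ==
x | y
p | q
p | q
p | t
p | t
q | q
q | q
q | r
q | r
s | q
s | q
t | p
t | p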